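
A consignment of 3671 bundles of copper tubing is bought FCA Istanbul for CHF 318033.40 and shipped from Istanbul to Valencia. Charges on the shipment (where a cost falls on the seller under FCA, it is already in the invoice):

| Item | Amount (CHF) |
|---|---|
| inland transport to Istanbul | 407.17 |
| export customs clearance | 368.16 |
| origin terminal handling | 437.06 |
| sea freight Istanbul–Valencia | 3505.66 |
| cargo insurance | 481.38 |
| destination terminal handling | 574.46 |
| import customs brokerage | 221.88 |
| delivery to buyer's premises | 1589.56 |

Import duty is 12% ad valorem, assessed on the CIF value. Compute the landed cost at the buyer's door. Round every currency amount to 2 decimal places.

FCA: the seller delivers export-cleared goods to the carrier; the buyer bears costs from that point.
Already in the invoice (seller's account under FCA): inland to port, export clearance — exclude.
CIF value = FCA price + origin terminal + freight + insurance = 318033.40 + 437.06 + 3505.66 + 481.38 = 322457.50
Import duty = 322457.50 × 12% = 38694.90
Buyer bears: origin terminal 437.06 + freight 3505.66 + insurance 481.38 + destination terminal 574.46 + brokerage 221.88 + delivery 1589.56 + duty 38694.90 = 45504.90
Landed cost = invoice 318033.40 + 45504.90 = 363538.30

Total landed cost: CHF 363538.30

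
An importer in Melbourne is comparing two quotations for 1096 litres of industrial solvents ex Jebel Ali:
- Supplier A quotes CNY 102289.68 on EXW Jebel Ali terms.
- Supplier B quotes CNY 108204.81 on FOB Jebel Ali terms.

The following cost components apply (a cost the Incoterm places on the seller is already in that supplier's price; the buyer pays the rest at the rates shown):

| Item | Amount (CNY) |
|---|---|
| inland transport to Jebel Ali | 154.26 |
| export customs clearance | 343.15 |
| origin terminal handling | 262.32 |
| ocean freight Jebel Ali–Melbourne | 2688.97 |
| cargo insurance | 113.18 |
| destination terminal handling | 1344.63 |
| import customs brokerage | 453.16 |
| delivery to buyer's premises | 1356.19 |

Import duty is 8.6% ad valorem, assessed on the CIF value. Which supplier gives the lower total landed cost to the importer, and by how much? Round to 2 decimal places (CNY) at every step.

Supplier A is cheaper by CNY 5598.77

Supplier A (EXW):
CIF value = EXW price + inland to port + export clearance + origin terminal + freight + insurance = 102289.68 + 154.26 + 343.15 + 262.32 + 2688.97 + 113.18 = 105851.56
Import duty = 105851.56 × 8.6% = 9103.23
Buyer bears (A): 154.26 + 343.15 + 262.32 + 2688.97 + 113.18 + 1344.63 + 453.16 + 1356.19 = 6715.86
Landed cost (A) = invoice 102289.68 + 6715.86 + duty 9103.23 = 118108.77
Supplier B (FOB):
CIF value = FOB price + freight + insurance = 108204.81 + 2688.97 + 113.18 = 111006.96
Import duty = 111006.96 × 8.6% = 9546.60
Buyer bears (B): 2688.97 + 113.18 + 1344.63 + 453.16 + 1356.19 = 5956.13
Landed cost (B) = invoice 108204.81 + 5956.13 + duty 9546.60 = 123707.54
Difference = |118108.77 − 123707.54| = 5598.77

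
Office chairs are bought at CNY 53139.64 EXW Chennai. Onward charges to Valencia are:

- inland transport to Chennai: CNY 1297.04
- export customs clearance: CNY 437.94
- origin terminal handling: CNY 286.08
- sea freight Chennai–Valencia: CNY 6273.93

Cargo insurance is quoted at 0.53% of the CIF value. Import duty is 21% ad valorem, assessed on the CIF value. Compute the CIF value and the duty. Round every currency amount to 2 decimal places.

CIF value: CNY 61761.97; import duty: CNY 12970.01

Let C be the CIF value. C = EXW price + pre-shipment costs + freight + 0.53% × C
C − 0.53% × C = 53139.64 + 1297.04 + 437.94 + 286.08 + 6273.93
0.9947 × C = 61434.63
C = 61434.63 / 0.9947 = 61761.97
Insurance premium = 0.53% × 61761.97 = 327.34
Import duty = 61761.97 × 21% = 12970.01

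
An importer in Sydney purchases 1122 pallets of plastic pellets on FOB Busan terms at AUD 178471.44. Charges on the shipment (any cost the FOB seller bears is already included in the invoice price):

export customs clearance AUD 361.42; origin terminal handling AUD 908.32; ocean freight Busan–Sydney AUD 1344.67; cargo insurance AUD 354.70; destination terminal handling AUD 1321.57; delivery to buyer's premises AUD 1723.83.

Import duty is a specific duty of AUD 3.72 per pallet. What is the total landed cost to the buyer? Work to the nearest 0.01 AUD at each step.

FOB: the seller bears costs until goods are on board at the origin port; the buyer bears freight, insurance and all costs thereafter.
Already in the invoice (seller's account under FOB): export clearance, origin terminal — exclude.
CIF value = FOB price + freight + insurance = 178471.44 + 1344.67 + 354.70 = 180170.81
Import duty = 1122 × 3.72 = 4173.84
Buyer bears: freight 1344.67 + insurance 354.70 + destination terminal 1321.57 + delivery 1723.83 + duty 4173.84 = 8918.61
Landed cost = invoice 178471.44 + 8918.61 = 187390.05

Total landed cost: AUD 187390.05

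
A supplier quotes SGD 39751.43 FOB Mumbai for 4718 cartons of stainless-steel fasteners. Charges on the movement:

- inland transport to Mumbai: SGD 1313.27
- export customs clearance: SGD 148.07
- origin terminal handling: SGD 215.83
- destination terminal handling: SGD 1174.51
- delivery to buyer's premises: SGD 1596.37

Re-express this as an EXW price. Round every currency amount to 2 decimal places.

Not relevant to the conversion: delivery, destination terminal — on the buyer under both terms; not part of either seller's price.
From FOB to EXW, the seller no longer bears: inland to port, export clearance, origin terminal.
EXW price = 39751.43 − 1313.27 − 148.07 − 215.83 = 38074.26

EXW price: SGD 38074.26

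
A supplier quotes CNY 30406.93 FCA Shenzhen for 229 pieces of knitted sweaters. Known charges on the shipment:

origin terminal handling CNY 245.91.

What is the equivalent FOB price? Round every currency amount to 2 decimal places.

FOB price: CNY 30652.84

From FCA to FOB, the seller additionally bears: origin terminal.
FOB price = 30406.93 + 245.91 = 30652.84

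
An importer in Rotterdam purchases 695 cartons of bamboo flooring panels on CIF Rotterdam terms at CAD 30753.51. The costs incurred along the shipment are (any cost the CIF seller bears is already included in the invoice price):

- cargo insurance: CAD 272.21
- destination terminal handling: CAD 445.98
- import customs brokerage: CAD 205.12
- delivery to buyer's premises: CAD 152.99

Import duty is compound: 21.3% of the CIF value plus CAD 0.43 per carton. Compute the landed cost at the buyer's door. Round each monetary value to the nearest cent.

CIF: the seller pays costs through ocean freight and marine insurance to the destination port.
Already in the invoice (seller's account under CIF): insurance — exclude.
The CIF price already equals the CIF value: 30753.51
Ad valorem component: 30753.51 × 21.3% = 6550.50
Specific component: 695 × 0.43 = 298.85
Import duty = 6550.50 + 298.85 = 6849.35
Buyer bears: destination terminal 445.98 + brokerage 205.12 + delivery 152.99 + duty 6849.35 = 7653.44
Landed cost = invoice 30753.51 + 7653.44 = 38406.95

Total landed cost: CAD 38406.95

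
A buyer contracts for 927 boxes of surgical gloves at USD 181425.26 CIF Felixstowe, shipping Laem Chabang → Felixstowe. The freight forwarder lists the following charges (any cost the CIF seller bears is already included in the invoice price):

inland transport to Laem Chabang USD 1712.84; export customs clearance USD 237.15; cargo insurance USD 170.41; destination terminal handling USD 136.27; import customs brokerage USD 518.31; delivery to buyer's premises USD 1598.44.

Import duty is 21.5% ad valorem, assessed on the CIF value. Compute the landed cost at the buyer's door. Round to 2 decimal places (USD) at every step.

Total landed cost: USD 222684.71

CIF: the seller pays costs through ocean freight and marine insurance to the destination port.
Already in the invoice (seller's account under CIF): inland to port, export clearance, insurance — exclude.
The CIF price already equals the CIF value: 181425.26
Import duty = 181425.26 × 21.5% = 39006.43
Buyer bears: destination terminal 136.27 + brokerage 518.31 + delivery 1598.44 + duty 39006.43 = 41259.45
Landed cost = invoice 181425.26 + 41259.45 = 222684.71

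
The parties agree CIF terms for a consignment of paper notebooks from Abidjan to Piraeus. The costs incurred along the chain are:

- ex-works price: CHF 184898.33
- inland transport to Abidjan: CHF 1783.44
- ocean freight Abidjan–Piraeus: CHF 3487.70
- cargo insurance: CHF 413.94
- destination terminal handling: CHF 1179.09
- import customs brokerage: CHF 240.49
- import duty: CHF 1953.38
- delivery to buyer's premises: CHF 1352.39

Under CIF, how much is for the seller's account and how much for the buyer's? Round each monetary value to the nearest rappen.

Seller: CHF 190583.41; buyer: CHF 4725.35

CIF: the seller pays costs through ocean freight and marine insurance to the destination port.
Seller's account: goods 184898.33 + inland to port 1783.44 + freight 3487.70 + insurance 413.94 = 190583.41
Buyer's account: destination terminal 1179.09 + brokerage 240.49 + duty 1953.38 + delivery 1352.39 = 4725.35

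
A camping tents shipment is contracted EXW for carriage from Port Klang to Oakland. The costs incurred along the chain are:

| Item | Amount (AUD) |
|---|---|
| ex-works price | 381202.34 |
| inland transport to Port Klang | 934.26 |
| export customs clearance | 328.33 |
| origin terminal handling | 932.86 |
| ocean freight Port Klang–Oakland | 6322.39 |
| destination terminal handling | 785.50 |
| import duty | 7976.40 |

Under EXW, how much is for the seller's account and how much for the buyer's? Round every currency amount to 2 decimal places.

EXW: the seller makes goods available at their premises; the buyer bears all onward costs.
Seller's account: goods 381202.34 = 381202.34
Buyer's account: inland to port 934.26 + export clearance 328.33 + origin terminal 932.86 + freight 6322.39 + destination terminal 785.50 + duty 7976.40 = 17279.74

Seller: AUD 381202.34; buyer: AUD 17279.74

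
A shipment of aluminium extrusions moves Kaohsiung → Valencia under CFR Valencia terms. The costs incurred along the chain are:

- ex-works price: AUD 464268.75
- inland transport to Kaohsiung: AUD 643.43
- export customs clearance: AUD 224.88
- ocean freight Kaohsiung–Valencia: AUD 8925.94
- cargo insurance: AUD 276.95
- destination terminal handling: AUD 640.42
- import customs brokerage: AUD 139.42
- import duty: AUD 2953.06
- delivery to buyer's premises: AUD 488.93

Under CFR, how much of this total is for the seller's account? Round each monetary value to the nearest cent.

Seller's account: AUD 474063.00

CFR: the seller pays costs through ocean freight to the destination port, but not insurance.
Seller's account: goods 464268.75 + inland to port 643.43 + export clearance 224.88 + freight 8925.94 = 474063.00
Buyer's account: insurance 276.95 + destination terminal 640.42 + brokerage 139.42 + duty 2953.06 + delivery 488.93 = 4498.78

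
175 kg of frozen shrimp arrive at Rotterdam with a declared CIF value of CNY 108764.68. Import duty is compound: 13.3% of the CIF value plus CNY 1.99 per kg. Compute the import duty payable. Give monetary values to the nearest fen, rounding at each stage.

Ad valorem component: 108764.68 × 13.3% = 14465.70
Specific component: 175 × 1.99 = 348.25
Import duty = 14465.70 + 348.25 = 14813.95

Import duty: CNY 14813.95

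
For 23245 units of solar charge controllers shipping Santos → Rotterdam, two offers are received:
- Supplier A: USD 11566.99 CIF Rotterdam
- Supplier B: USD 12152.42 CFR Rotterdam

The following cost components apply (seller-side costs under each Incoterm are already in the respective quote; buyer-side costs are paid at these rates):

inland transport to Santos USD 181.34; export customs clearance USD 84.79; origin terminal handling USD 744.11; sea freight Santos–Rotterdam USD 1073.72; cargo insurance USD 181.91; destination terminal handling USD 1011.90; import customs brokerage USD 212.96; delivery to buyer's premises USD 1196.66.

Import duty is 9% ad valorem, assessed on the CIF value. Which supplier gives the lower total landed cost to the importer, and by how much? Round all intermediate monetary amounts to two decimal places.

Supplier A (CIF):
The CIF price already equals the CIF value: 11566.99
Import duty = 11566.99 × 9% = 1041.03
Buyer bears (A): 1011.90 + 212.96 + 1196.66 = 2421.52
Landed cost (A) = invoice 11566.99 + 2421.52 + duty 1041.03 = 15029.54
Supplier B (CFR):
CIF value = CFR price + insurance = 12152.42 + 181.91 = 12334.33
Import duty = 12334.33 × 9% = 1110.09
Buyer bears (B): 181.91 + 1011.90 + 212.96 + 1196.66 = 2603.43
Landed cost (B) = invoice 12152.42 + 2603.43 + duty 1110.09 = 15865.94
Difference = |15029.54 − 15865.94| = 836.40

Supplier A is cheaper by USD 836.40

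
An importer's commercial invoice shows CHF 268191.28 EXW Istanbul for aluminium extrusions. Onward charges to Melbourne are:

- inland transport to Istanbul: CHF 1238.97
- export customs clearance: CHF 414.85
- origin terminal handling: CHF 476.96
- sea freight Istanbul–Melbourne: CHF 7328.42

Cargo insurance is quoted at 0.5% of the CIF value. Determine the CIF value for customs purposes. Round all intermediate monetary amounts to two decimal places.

CIF value: CHF 279045.71

Let C be the CIF value. C = EXW price + pre-shipment costs + freight + 0.5% × C
C − 0.5% × C = 268191.28 + 1238.97 + 414.85 + 476.96 + 7328.42
0.995 × C = 277650.48
C = 277650.48 / 0.995 = 279045.71
Insurance premium = 0.5% × 279045.71 = 1395.23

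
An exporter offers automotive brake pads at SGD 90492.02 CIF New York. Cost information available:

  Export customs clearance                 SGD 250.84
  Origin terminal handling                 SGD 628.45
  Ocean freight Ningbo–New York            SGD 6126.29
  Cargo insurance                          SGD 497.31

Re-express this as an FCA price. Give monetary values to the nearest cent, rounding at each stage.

FCA price: SGD 83239.97

Not relevant to the conversion: export clearance — on the seller under both CIF and FCA; already in the CIF price and stays in the FCA price.
From CIF to FCA, the seller no longer bears: origin terminal, freight, insurance.
FCA price = 90492.02 − 628.45 − 6126.29 − 497.31 = 83239.97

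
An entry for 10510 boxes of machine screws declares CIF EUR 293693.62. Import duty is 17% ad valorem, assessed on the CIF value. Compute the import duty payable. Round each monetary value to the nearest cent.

Import duty = 293693.62 × 17% = 49927.92

Import duty: EUR 49927.92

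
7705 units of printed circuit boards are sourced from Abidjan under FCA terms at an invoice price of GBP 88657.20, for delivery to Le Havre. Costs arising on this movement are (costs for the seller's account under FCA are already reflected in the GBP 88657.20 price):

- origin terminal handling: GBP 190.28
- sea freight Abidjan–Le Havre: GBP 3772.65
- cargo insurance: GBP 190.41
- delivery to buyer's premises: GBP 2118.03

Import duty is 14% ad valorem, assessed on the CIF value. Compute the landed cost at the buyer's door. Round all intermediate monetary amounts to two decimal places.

Total landed cost: GBP 107922.05

FCA: the seller delivers export-cleared goods to the carrier; the buyer bears costs from that point.
CIF value = FCA price + origin terminal + freight + insurance = 88657.20 + 190.28 + 3772.65 + 190.41 = 92810.54
Import duty = 92810.54 × 14% = 12993.48
Buyer bears: origin terminal 190.28 + freight 3772.65 + insurance 190.41 + delivery 2118.03 + duty 12993.48 = 19264.85
Landed cost = invoice 88657.20 + 19264.85 = 107922.05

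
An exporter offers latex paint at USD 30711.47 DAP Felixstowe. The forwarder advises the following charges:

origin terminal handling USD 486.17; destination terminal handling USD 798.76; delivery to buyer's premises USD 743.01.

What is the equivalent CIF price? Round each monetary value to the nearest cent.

Not relevant to the conversion: origin terminal — on the seller under both DAP and CIF; already in the DAP price and stays in the CIF price.
From DAP to CIF, the seller no longer bears: destination terminal, delivery.
CIF price = 30711.47 − 798.76 − 743.01 = 29169.70

CIF price: USD 29169.70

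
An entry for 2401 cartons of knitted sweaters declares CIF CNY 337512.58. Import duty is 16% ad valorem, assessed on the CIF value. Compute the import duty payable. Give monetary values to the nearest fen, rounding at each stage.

Import duty = 337512.58 × 16% = 54002.01

Import duty: CNY 54002.01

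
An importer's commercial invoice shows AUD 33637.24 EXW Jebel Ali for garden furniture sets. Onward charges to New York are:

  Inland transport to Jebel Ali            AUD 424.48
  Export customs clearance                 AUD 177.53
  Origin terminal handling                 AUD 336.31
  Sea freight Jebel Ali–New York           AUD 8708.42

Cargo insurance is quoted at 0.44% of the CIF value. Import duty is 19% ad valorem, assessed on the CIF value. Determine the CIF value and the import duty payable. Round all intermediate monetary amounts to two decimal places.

Let C be the CIF value. C = EXW price + pre-shipment costs + freight + 0.44% × C
C − 0.44% × C = 33637.24 + 424.48 + 177.53 + 336.31 + 8708.42
0.9956 × C = 43283.98
C = 43283.98 / 0.9956 = 43475.27
Insurance premium = 0.44% × 43475.27 = 191.29
Import duty = 43475.27 × 19% = 8260.30

CIF value: AUD 43475.27; import duty: AUD 8260.30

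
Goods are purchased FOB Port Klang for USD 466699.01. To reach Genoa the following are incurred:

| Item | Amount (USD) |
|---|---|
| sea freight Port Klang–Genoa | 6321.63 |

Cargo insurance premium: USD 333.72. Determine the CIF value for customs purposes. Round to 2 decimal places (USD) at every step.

CIF value: USD 473354.36

CIF = FOB price + freight + insurance
CIF = 466699.01 + 6321.63 + 333.72 = 473354.36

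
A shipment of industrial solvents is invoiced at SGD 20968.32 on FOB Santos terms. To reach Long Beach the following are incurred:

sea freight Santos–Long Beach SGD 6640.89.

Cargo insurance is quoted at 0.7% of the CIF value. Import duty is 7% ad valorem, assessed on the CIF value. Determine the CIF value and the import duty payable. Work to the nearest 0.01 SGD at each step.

Let C be the CIF value. C = FOB price + freight + 0.7% × C
C − 0.7% × C = 20968.32 + 6640.89
0.993 × C = 27609.21
C = 27609.21 / 0.993 = 27803.84
Insurance premium = 0.7% × 27803.84 = 194.63
Import duty = 27803.84 × 7% = 1946.27

CIF value: SGD 27803.84; import duty: SGD 1946.27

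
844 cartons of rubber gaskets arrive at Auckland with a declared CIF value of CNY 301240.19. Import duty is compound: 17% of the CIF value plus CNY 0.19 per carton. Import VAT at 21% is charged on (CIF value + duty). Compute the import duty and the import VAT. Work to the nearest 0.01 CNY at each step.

Ad valorem component: 301240.19 × 17% = 51210.83
Specific component: 844 × 0.19 = 160.36
Import duty = 51210.83 + 160.36 = 51371.19
VAT base = CIF + duty = 301240.19 + 51371.19 = 352611.38
Import VAT = 352611.38 × 21% = 74048.39

Import duty: CNY 51371.19; import VAT: CNY 74048.39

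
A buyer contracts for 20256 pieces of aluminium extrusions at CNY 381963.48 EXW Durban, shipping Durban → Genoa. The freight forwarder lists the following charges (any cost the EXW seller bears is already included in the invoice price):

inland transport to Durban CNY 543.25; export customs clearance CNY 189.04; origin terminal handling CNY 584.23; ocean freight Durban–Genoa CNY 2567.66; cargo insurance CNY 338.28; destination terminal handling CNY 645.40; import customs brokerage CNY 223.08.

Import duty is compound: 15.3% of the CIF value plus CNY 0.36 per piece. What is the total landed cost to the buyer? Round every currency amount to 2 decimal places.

Total landed cost: CNY 453433.03

EXW: the seller makes goods available at their premises; the buyer bears all onward costs.
CIF value = EXW price + inland to port + export clearance + origin terminal + freight + insurance = 381963.48 + 543.25 + 189.04 + 584.23 + 2567.66 + 338.28 = 386185.94
Ad valorem component: 386185.94 × 15.3% = 59086.45
Specific component: 20256 × 0.36 = 7292.16
Import duty = 59086.45 + 7292.16 = 66378.61
Buyer bears: inland to port 543.25 + export clearance 189.04 + origin terminal 584.23 + freight 2567.66 + insurance 338.28 + destination terminal 645.40 + brokerage 223.08 + duty 66378.61 = 71469.55
Landed cost = invoice 381963.48 + 71469.55 = 453433.03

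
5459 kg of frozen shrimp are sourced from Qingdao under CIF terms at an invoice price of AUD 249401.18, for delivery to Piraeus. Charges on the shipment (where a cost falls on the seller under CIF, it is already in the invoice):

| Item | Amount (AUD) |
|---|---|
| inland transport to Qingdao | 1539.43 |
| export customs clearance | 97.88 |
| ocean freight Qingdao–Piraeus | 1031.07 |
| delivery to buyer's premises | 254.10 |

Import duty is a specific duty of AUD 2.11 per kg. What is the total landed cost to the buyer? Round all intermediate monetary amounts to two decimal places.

CIF: the seller pays costs through ocean freight and marine insurance to the destination port.
Already in the invoice (seller's account under CIF): inland to port, export clearance, freight — exclude.
The CIF price already equals the CIF value: 249401.18
Import duty = 5459 × 2.11 = 11518.49
Buyer bears: delivery 254.10 + duty 11518.49 = 11772.59
Landed cost = invoice 249401.18 + 11772.59 = 261173.77

Total landed cost: AUD 261173.77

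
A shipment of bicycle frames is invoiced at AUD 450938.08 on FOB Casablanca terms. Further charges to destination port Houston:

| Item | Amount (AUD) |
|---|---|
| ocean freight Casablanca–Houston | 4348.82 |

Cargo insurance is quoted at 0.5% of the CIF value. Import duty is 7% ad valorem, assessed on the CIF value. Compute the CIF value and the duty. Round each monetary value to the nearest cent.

CIF value: AUD 457574.77; import duty: AUD 32030.23

Let C be the CIF value. C = FOB price + freight + 0.5% × C
C − 0.5% × C = 450938.08 + 4348.82
0.995 × C = 455286.90
C = 455286.90 / 0.995 = 457574.77
Insurance premium = 0.5% × 457574.77 = 2287.87
Import duty = 457574.77 × 7% = 32030.23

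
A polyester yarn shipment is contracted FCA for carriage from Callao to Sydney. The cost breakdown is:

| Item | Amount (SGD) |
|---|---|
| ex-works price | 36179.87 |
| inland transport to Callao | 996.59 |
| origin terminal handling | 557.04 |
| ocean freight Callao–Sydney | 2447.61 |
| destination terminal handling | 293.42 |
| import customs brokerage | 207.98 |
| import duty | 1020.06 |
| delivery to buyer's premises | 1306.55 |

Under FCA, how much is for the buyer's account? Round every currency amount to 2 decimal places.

FCA: the seller delivers export-cleared goods to the carrier; the buyer bears costs from that point.
Seller's account: goods 36179.87 + inland to port 996.59 = 37176.46
Buyer's account: origin terminal 557.04 + freight 2447.61 + destination terminal 293.42 + brokerage 207.98 + duty 1020.06 + delivery 1306.55 = 5832.66

Buyer's account: SGD 5832.66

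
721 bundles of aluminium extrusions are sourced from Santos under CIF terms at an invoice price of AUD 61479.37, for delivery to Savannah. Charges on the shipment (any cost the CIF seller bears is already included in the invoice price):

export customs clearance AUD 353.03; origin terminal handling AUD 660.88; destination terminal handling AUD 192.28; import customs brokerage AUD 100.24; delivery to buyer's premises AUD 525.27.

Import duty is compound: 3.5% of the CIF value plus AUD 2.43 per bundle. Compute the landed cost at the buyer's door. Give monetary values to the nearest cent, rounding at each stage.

CIF: the seller pays costs through ocean freight and marine insurance to the destination port.
Already in the invoice (seller's account under CIF): export clearance, origin terminal — exclude.
The CIF price already equals the CIF value: 61479.37
Ad valorem component: 61479.37 × 3.5% = 2151.78
Specific component: 721 × 2.43 = 1752.03
Import duty = 2151.78 + 1752.03 = 3903.81
Buyer bears: destination terminal 192.28 + brokerage 100.24 + delivery 525.27 + duty 3903.81 = 4721.60
Landed cost = invoice 61479.37 + 4721.60 = 66200.97

Total landed cost: AUD 66200.97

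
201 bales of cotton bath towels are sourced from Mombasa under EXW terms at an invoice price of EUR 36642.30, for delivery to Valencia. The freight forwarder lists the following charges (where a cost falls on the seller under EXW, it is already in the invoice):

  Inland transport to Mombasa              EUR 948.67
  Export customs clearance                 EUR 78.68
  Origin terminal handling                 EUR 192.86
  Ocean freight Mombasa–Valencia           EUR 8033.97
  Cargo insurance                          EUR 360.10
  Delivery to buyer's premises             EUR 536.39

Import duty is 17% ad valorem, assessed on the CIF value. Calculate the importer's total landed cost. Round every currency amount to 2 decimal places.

Total landed cost: EUR 54656.59

EXW: the seller makes goods available at their premises; the buyer bears all onward costs.
CIF value = EXW price + inland to port + export clearance + origin terminal + freight + insurance = 36642.30 + 948.67 + 78.68 + 192.86 + 8033.97 + 360.10 = 46256.58
Import duty = 46256.58 × 17% = 7863.62
Buyer bears: inland to port 948.67 + export clearance 78.68 + origin terminal 192.86 + freight 8033.97 + insurance 360.10 + delivery 536.39 + duty 7863.62 = 18014.29
Landed cost = invoice 36642.30 + 18014.29 = 54656.59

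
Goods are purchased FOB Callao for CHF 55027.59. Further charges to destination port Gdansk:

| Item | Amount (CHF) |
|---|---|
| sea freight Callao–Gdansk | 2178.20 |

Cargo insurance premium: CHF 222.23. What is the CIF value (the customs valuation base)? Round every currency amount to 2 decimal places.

CIF = FOB price + freight + insurance
CIF = 55027.59 + 2178.20 + 222.23 = 57428.02

CIF value: CHF 57428.02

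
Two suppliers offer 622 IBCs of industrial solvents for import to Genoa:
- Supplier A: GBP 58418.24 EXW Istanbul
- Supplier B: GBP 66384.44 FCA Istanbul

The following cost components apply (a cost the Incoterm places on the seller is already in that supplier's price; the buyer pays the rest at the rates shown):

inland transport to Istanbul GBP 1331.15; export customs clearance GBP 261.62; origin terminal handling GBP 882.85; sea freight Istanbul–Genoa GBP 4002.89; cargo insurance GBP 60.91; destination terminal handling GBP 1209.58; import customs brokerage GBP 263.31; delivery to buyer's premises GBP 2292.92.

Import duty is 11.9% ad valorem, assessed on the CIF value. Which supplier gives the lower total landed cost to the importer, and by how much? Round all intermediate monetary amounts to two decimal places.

Supplier A (EXW):
CIF value = EXW price + inland to port + export clearance + origin terminal + freight + insurance = 58418.24 + 1331.15 + 261.62 + 882.85 + 4002.89 + 60.91 = 64957.66
Import duty = 64957.66 × 11.9% = 7729.96
Buyer bears (A): 1331.15 + 261.62 + 882.85 + 4002.89 + 60.91 + 1209.58 + 263.31 + 2292.92 = 10305.23
Landed cost (A) = invoice 58418.24 + 10305.23 + duty 7729.96 = 76453.43
Supplier B (FCA):
CIF value = FCA price + origin terminal + freight + insurance = 66384.44 + 882.85 + 4002.89 + 60.91 = 71331.09
Import duty = 71331.09 × 11.9% = 8488.40
Buyer bears (B): 882.85 + 4002.89 + 60.91 + 1209.58 + 263.31 + 2292.92 = 8712.46
Landed cost (B) = invoice 66384.44 + 8712.46 + duty 8488.40 = 83585.30
Difference = |76453.43 − 83585.30| = 7131.87

Supplier A is cheaper by GBP 7131.87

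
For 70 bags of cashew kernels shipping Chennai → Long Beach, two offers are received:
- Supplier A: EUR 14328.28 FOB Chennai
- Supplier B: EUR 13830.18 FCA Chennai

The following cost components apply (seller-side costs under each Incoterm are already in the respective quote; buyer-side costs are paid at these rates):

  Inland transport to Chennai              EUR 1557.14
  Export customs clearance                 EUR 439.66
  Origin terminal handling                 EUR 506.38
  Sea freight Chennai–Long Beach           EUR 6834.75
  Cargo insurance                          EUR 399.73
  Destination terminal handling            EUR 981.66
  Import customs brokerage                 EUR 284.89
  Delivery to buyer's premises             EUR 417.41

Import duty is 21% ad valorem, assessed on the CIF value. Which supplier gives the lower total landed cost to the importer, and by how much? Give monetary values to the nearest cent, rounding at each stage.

Supplier A (FOB):
CIF value = FOB price + freight + insurance = 14328.28 + 6834.75 + 399.73 = 21562.76
Import duty = 21562.76 × 21% = 4528.18
Buyer bears (A): 6834.75 + 399.73 + 981.66 + 284.89 + 417.41 = 8918.44
Landed cost (A) = invoice 14328.28 + 8918.44 + duty 4528.18 = 27774.90
Supplier B (FCA):
CIF value = FCA price + origin terminal + freight + insurance = 13830.18 + 506.38 + 6834.75 + 399.73 = 21571.04
Import duty = 21571.04 × 21% = 4529.92
Buyer bears (B): 506.38 + 6834.75 + 399.73 + 981.66 + 284.89 + 417.41 = 9424.82
Landed cost (B) = invoice 13830.18 + 9424.82 + duty 4529.92 = 27784.92
Difference = |27774.90 − 27784.92| = 10.02

Supplier A is cheaper by EUR 10.02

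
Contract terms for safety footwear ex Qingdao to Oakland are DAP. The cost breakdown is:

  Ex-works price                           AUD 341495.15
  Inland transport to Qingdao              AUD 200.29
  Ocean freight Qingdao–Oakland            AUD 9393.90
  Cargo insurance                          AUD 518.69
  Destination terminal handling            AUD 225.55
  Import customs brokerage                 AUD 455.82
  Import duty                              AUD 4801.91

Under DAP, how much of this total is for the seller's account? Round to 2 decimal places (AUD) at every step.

Seller's account: AUD 351833.58

DAP: the seller bears all costs to the named destination except import duty and clearance.
Seller's account: goods 341495.15 + inland to port 200.29 + freight 9393.90 + insurance 518.69 + destination terminal 225.55 = 351833.58
Buyer's account: brokerage 455.82 + duty 4801.91 = 5257.73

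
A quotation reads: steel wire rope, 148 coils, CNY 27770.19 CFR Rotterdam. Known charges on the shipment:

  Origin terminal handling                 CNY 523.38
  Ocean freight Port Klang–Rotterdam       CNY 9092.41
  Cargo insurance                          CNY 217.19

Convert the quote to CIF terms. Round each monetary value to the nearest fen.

CIF price: CNY 27987.38

Not relevant to the conversion: freight, origin terminal — on the seller under both CFR and CIF; already in the CFR price and stays in the CIF price.
From CFR to CIF, the seller additionally bears: insurance.
CIF price = 27770.19 + 217.19 = 27987.38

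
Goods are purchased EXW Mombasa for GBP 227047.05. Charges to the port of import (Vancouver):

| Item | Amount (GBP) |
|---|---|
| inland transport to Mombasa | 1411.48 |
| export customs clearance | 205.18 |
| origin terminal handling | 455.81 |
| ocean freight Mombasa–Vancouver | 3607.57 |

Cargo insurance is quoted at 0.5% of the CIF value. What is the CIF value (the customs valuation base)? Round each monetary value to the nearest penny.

CIF value: GBP 233896.57

Let C be the CIF value. C = EXW price + pre-shipment costs + freight + 0.5% × C
C − 0.5% × C = 227047.05 + 1411.48 + 205.18 + 455.81 + 3607.57
0.995 × C = 232727.09
C = 232727.09 / 0.995 = 233896.57
Insurance premium = 0.5% × 233896.57 = 1169.48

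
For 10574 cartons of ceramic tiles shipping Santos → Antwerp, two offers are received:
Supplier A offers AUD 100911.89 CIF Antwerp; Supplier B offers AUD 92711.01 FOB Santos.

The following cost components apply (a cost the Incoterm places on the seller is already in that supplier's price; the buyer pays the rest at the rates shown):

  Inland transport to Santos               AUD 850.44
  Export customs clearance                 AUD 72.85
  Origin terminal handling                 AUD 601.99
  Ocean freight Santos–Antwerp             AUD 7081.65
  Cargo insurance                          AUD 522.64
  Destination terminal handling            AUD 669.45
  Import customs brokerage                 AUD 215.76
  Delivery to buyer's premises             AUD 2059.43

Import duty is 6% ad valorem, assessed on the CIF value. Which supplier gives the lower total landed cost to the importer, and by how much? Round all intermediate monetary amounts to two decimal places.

Supplier B is cheaper by AUD 632.38

Supplier A (CIF):
The CIF price already equals the CIF value: 100911.89
Import duty = 100911.89 × 6% = 6054.71
Buyer bears (A): 669.45 + 215.76 + 2059.43 = 2944.64
Landed cost (A) = invoice 100911.89 + 2944.64 + duty 6054.71 = 109911.24
Supplier B (FOB):
CIF value = FOB price + freight + insurance = 92711.01 + 7081.65 + 522.64 = 100315.30
Import duty = 100315.30 × 6% = 6018.92
Buyer bears (B): 7081.65 + 522.64 + 669.45 + 215.76 + 2059.43 = 10548.93
Landed cost (B) = invoice 92711.01 + 10548.93 + duty 6018.92 = 109278.86
Difference = |109911.24 − 109278.86| = 632.38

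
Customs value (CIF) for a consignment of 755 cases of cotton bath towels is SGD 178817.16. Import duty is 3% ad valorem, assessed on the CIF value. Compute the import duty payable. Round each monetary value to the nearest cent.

Import duty: SGD 5364.51

Import duty = 178817.16 × 3% = 5364.51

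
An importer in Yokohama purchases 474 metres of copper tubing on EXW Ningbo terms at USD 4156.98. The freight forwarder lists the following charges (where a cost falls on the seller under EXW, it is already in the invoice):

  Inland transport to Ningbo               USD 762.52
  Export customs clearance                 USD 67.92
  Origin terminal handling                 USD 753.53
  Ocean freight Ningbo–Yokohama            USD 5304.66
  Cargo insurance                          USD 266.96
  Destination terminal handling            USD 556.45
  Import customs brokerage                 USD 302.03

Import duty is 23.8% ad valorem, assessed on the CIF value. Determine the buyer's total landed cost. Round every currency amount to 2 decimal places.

EXW: the seller makes goods available at their premises; the buyer bears all onward costs.
CIF value = EXW price + inland to port + export clearance + origin terminal + freight + insurance = 4156.98 + 762.52 + 67.92 + 753.53 + 5304.66 + 266.96 = 11312.57
Import duty = 11312.57 × 23.8% = 2692.39
Buyer bears: inland to port 762.52 + export clearance 67.92 + origin terminal 753.53 + freight 5304.66 + insurance 266.96 + destination terminal 556.45 + brokerage 302.03 + duty 2692.39 = 10706.46
Landed cost = invoice 4156.98 + 10706.46 = 14863.44

Total landed cost: USD 14863.44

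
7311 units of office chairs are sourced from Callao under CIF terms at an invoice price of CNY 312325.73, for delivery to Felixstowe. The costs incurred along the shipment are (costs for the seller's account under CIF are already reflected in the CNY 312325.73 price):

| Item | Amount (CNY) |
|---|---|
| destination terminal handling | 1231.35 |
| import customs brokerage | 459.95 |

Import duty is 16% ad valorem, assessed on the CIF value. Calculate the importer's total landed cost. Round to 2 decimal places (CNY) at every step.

CIF: the seller pays costs through ocean freight and marine insurance to the destination port.
The CIF price already equals the CIF value: 312325.73
Import duty = 312325.73 × 16% = 49972.12
Buyer bears: destination terminal 1231.35 + brokerage 459.95 + duty 49972.12 = 51663.42
Landed cost = invoice 312325.73 + 51663.42 = 363989.15

Total landed cost: CNY 363989.15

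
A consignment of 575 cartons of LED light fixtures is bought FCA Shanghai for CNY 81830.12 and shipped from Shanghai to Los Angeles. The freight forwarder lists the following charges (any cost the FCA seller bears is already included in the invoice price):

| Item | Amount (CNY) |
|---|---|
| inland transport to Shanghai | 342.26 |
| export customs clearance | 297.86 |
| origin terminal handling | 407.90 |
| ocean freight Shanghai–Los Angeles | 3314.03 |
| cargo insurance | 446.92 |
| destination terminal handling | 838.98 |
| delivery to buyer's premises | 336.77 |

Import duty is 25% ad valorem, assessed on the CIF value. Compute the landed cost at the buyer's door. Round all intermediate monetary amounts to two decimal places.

FCA: the seller delivers export-cleared goods to the carrier; the buyer bears costs from that point.
Already in the invoice (seller's account under FCA): inland to port, export clearance — exclude.
CIF value = FCA price + origin terminal + freight + insurance = 81830.12 + 407.90 + 3314.03 + 446.92 = 85998.97
Import duty = 85998.97 × 25% = 21499.74
Buyer bears: origin terminal 407.90 + freight 3314.03 + insurance 446.92 + destination terminal 838.98 + delivery 336.77 + duty 21499.74 = 26844.34
Landed cost = invoice 81830.12 + 26844.34 = 108674.46

Total landed cost: CNY 108674.46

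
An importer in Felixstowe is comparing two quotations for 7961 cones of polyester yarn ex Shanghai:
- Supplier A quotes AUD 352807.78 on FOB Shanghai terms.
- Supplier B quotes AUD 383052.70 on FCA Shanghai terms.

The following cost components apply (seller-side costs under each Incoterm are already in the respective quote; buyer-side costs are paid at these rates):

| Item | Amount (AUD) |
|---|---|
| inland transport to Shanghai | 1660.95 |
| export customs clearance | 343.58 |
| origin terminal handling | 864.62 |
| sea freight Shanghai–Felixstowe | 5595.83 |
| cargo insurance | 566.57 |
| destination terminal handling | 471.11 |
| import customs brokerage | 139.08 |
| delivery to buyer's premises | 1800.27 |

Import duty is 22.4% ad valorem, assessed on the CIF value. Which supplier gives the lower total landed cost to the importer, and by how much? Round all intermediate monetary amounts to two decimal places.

Supplier A is cheaper by AUD 38078.08

Supplier A (FOB):
CIF value = FOB price + freight + insurance = 352807.78 + 5595.83 + 566.57 = 358970.18
Import duty = 358970.18 × 22.4% = 80409.32
Buyer bears (A): 5595.83 + 566.57 + 471.11 + 139.08 + 1800.27 = 8572.86
Landed cost (A) = invoice 352807.78 + 8572.86 + duty 80409.32 = 441789.96
Supplier B (FCA):
CIF value = FCA price + origin terminal + freight + insurance = 383052.70 + 864.62 + 5595.83 + 566.57 = 390079.72
Import duty = 390079.72 × 22.4% = 87377.86
Buyer bears (B): 864.62 + 5595.83 + 566.57 + 471.11 + 139.08 + 1800.27 = 9437.48
Landed cost (B) = invoice 383052.70 + 9437.48 + duty 87377.86 = 479868.04
Difference = |441789.96 − 479868.04| = 38078.08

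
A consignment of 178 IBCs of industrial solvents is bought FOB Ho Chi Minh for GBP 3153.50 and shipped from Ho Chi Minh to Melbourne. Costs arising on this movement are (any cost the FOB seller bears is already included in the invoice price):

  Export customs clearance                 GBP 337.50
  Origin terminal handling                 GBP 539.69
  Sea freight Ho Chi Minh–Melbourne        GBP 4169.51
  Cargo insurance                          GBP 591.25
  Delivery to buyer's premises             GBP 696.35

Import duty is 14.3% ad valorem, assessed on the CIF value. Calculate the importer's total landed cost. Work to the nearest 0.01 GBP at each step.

FOB: the seller bears costs until goods are on board at the origin port; the buyer bears freight, insurance and all costs thereafter.
Already in the invoice (seller's account under FOB): export clearance, origin terminal — exclude.
CIF value = FOB price + freight + insurance = 3153.50 + 4169.51 + 591.25 = 7914.26
Import duty = 7914.26 × 14.3% = 1131.74
Buyer bears: freight 4169.51 + insurance 591.25 + delivery 696.35 + duty 1131.74 = 6588.85
Landed cost = invoice 3153.50 + 6588.85 = 9742.35

Total landed cost: GBP 9742.35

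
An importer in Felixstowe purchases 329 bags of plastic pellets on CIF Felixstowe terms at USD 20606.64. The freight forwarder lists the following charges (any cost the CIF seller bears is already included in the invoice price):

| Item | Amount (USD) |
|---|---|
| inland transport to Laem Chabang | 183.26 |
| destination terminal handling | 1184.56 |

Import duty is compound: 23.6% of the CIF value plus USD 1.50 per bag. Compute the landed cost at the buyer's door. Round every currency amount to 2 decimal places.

Total landed cost: USD 27147.87

CIF: the seller pays costs through ocean freight and marine insurance to the destination port.
Already in the invoice (seller's account under CIF): inland to port — exclude.
The CIF price already equals the CIF value: 20606.64
Ad valorem component: 20606.64 × 23.6% = 4863.17
Specific component: 329 × 1.50 = 493.50
Import duty = 4863.17 + 493.50 = 5356.67
Buyer bears: destination terminal 1184.56 + duty 5356.67 = 6541.23
Landed cost = invoice 20606.64 + 6541.23 = 27147.87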